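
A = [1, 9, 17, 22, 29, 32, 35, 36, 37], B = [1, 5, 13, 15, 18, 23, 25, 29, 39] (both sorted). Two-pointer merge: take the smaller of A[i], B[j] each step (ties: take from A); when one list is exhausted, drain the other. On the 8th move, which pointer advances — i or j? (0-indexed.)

j

[i=0,j=0] A[i]=1<=B[j]=1 take 1 → i++
[i=1,j=0] A[i]=9>B[j]=1 take 1 → j++
[i=1,j=1] A[i]=9>B[j]=5 take 5 → j++
[i=1,j=2] A[i]=9<=B[j]=13 take 9 → i++
[i=2,j=2] A[i]=17>B[j]=13 take 13 → j++
[i=2,j=3] A[i]=17>B[j]=15 take 15 → j++
[i=2,j=4] A[i]=17<=B[j]=18 take 17 → i++
[i=3,j=4] A[i]=22>B[j]=18 take 18 → j++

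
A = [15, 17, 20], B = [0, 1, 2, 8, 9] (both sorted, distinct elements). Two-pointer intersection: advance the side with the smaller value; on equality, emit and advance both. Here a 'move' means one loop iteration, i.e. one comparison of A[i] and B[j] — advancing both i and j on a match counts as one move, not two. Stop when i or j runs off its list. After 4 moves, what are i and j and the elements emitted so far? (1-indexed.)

i=1 j=1: 15>0, j++
i=1 j=2: 15>1, j++
i=1 j=3: 15>2, j++
i=1 j=4: 15>8, j++

i=1, j=5, emitted=[]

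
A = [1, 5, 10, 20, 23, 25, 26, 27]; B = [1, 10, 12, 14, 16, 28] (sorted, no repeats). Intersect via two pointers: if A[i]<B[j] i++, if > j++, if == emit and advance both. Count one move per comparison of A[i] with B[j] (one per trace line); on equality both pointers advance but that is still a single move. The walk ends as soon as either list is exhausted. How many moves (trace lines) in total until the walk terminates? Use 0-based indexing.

i=0 j=0: 1==1 emit, i++,j++
i=1 j=1: 5<10, i++
i=2 j=1: 10==10 emit, i++,j++
i=3 j=2: 20>12, j++
i=3 j=3: 20>14, j++
i=3 j=4: 20>16, j++
i=3 j=5: 20<28, i++
i=4 j=5: 23<28, i++
i=5 j=5: 25<28, i++
i=6 j=5: 26<28, i++
i=7 j=5: 27<28, i++

11 moves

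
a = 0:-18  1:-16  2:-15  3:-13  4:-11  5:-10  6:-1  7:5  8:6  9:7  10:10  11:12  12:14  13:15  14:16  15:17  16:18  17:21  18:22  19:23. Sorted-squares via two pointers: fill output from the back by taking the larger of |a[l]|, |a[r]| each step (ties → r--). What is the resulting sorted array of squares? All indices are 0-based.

l=0 r=19: |-18|<=|23| out[19]=529, r--
l=0 r=18: |-18|<=|22| out[18]=484, r--
l=0 r=17: |-18|<=|21| out[17]=441, r--
l=0 r=16: |-18|<=|18| out[16]=324, r--
l=0 r=15: |-18|>|17| out[15]=324, l++
l=1 r=15: |-16|<=|17| out[14]=289, r--
l=1 r=14: |-16|<=|16| out[13]=256, r--
l=1 r=13: |-16|>|15| out[12]=256, l++
l=2 r=13: |-15|<=|15| out[11]=225, r--
l=2 r=12: |-15|>|14| out[10]=225, l++
l=3 r=12: |-13|<=|14| out[9]=196, r--
l=3 r=11: |-13|>|12| out[8]=169, l++
l=4 r=11: |-11|<=|12| out[7]=144, r--
l=4 r=10: |-11|>|10| out[6]=121, l++
l=5 r=10: |-10|<=|10| out[5]=100, r--
l=5 r=9: |-10|>|7| out[4]=100, l++
l=6 r=9: |-1|<=|7| out[3]=49, r--
l=6 r=8: |-1|<=|6| out[2]=36, r--
l=6 r=7: |-1|<=|5| out[1]=25, r--
l=6 r=6: |-1|<=|-1| out[0]=1, r--

[1, 25, 36, 49, 100, 100, 121, 144, 169, 196, 225, 225, 256, 256, 289, 324, 324, 441, 484, 529]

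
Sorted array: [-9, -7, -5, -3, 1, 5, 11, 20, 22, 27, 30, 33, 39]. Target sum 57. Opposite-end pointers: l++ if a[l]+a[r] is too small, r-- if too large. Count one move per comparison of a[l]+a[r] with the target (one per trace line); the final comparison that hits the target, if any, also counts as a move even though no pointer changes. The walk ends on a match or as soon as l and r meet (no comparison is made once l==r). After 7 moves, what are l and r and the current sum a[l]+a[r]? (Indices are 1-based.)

l=1 r=13: -9+39=30 <57, l++
l=2 r=13: -7+39=32 <57, l++
l=3 r=13: -5+39=34 <57, l++
l=4 r=13: -3+39=36 <57, l++
l=5 r=13: 1+39=40 <57, l++
l=6 r=13: 5+39=44 <57, l++
l=7 r=13: 11+39=50 <57, l++

l=8, r=13, sum=59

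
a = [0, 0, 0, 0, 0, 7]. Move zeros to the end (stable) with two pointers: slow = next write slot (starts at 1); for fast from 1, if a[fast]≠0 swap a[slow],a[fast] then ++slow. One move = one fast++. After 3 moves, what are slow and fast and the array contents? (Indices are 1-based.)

slow=1, fast=4, a=[0, 0, 0, 0, 0, 7]

slow=1 fast=1: a[fast]=0, fast++
slow=1 fast=2: a[fast]=0, fast++
slow=1 fast=3: a[fast]=0, fast++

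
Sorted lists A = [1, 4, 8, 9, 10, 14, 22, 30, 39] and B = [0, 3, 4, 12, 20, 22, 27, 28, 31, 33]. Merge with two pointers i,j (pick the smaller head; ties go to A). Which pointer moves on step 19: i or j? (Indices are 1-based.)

[i=1,j=1] A[i]=1>B[j]=0 take 0 → j++
[i=1,j=2] A[i]=1<=B[j]=3 take 1 → i++
[i=2,j=2] A[i]=4>B[j]=3 take 3 → j++
[i=2,j=3] A[i]=4<=B[j]=4 take 4 → i++
[i=3,j=3] A[i]=8>B[j]=4 take 4 → j++
[i=3,j=4] A[i]=8<=B[j]=12 take 8 → i++
[i=4,j=4] A[i]=9<=B[j]=12 take 9 → i++
[i=5,j=4] A[i]=10<=B[j]=12 take 10 → i++
[i=6,j=4] A[i]=14>B[j]=12 take 12 → j++
[i=6,j=5] A[i]=14<=B[j]=20 take 14 → i++
[i=7,j=5] A[i]=22>B[j]=20 take 20 → j++
[i=7,j=6] A[i]=22<=B[j]=22 take 22 → i++
[i=8,j=6] A[i]=30>B[j]=22 take 22 → j++
[i=8,j=7] A[i]=30>B[j]=27 take 27 → j++
[i=8,j=8] A[i]=30>B[j]=28 take 28 → j++
[i=8,j=9] A[i]=30<=B[j]=31 take 30 → i++
[i=9,j=9] A[i]=39>B[j]=31 take 31 → j++
[i=9,j=10] A[i]=39>B[j]=33 take 33 → j++
[i=9,j=11] B done, take A[i]=39 → i++

i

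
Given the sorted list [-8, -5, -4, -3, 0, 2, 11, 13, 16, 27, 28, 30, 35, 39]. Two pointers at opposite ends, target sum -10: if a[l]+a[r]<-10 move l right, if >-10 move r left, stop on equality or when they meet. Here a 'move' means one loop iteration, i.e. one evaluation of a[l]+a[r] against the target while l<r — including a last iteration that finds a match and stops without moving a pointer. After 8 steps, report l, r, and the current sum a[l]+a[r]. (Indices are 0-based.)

l=0, r=5, sum=-6

l=0 r=13: -8+39=31 >-10, r--
l=0 r=12: -8+35=27 >-10, r--
l=0 r=11: -8+30=22 >-10, r--
l=0 r=10: -8+28=20 >-10, r--
l=0 r=9: -8+27=19 >-10, r--
l=0 r=8: -8+16=8 >-10, r--
l=0 r=7: -8+13=5 >-10, r--
l=0 r=6: -8+11=3 >-10, r--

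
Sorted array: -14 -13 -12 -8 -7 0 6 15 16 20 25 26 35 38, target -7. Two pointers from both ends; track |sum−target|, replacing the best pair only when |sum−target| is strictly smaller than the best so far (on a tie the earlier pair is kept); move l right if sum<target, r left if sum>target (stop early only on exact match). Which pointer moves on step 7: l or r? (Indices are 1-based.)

r

l=1 r=14: -14+38=24 d=31 *, r--
l=1 r=13: -14+35=21 d=28 *, r--
l=1 r=12: -14+26=12 d=19 *, r--
l=1 r=11: -14+25=11 d=18 *, r--
l=1 r=10: -14+20=6 d=13 *, r--
l=1 r=9: -14+16=2 d=9 *, r--
l=1 r=8: -14+15=1 d=8 *, r--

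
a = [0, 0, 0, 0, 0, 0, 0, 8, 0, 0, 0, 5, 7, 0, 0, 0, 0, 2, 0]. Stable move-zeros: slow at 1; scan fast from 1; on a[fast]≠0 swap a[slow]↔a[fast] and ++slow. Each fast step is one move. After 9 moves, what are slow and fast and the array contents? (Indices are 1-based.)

slow=2, fast=10, a=[8, 0, 0, 0, 0, 0, 0, 0, 0, 0, 0, 5, 7, 0, 0, 0, 0, 2, 0]

(s=1,f=1) a[fast]=0 → fast++
(s=1,f=2) a[fast]=0 → fast++
(s=1,f=3) a[fast]=0 → fast++
(s=1,f=4) a[fast]=0 → fast++
(s=1,f=5) a[fast]=0 → fast++
(s=1,f=6) a[fast]=0 → fast++
(s=1,f=7) a[fast]=0 → fast++
(s=1,f=8) a[fast]=8≠0 swap→a[1]=8 → slow++,fast++
(s=2,f=9) a[fast]=0 → fast++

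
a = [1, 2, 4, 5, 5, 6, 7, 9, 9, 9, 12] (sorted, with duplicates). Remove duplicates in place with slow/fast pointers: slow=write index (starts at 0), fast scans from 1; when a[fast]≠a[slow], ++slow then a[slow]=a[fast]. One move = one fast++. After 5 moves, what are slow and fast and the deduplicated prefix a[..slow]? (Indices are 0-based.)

(s=0,f=1) a[fast]=2≠a[slow]=1 write a[1]=2 → slow++,fast++
(s=1,f=2) a[fast]=4≠a[slow]=2 write a[2]=4 → slow++,fast++
(s=2,f=3) a[fast]=5≠a[slow]=4 write a[3]=5 → slow++,fast++
(s=3,f=4) a[fast]=5=a[slow] dup → fast++
(s=3,f=5) a[fast]=6≠a[slow]=5 write a[4]=6 → slow++,fast++

slow=4, fast=6, prefix=[1, 2, 4, 5, 6]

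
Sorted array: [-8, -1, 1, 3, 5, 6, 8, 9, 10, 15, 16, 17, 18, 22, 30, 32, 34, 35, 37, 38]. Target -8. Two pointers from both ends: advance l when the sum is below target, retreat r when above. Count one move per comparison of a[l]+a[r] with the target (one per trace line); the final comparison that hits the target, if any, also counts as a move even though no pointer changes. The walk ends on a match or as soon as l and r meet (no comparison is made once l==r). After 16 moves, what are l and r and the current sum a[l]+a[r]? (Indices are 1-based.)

l=1, r=4, sum=-5

l=1 r=20: -8+38=30 >-8, r--
l=1 r=19: -8+37=29 >-8, r--
l=1 r=18: -8+35=27 >-8, r--
l=1 r=17: -8+34=26 >-8, r--
l=1 r=16: -8+32=24 >-8, r--
l=1 r=15: -8+30=22 >-8, r--
l=1 r=14: -8+22=14 >-8, r--
l=1 r=13: -8+18=10 >-8, r--
l=1 r=12: -8+17=9 >-8, r--
l=1 r=11: -8+16=8 >-8, r--
l=1 r=10: -8+15=7 >-8, r--
l=1 r=9: -8+10=2 >-8, r--
l=1 r=8: -8+9=1 >-8, r--
l=1 r=7: -8+8=0 >-8, r--
l=1 r=6: -8+6=-2 >-8, r--
l=1 r=5: -8+5=-3 >-8, r--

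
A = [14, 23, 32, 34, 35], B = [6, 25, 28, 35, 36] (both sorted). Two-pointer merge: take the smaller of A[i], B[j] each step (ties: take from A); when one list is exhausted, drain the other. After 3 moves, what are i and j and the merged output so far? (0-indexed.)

i=0 j=0: A[i]=14>B[j]=6 take 6, j++
i=0 j=1: A[i]=14<=B[j]=25 take 14, i++
i=1 j=1: A[i]=23<=B[j]=25 take 23, i++

i=2, j=1, merged so far=[6, 14, 23]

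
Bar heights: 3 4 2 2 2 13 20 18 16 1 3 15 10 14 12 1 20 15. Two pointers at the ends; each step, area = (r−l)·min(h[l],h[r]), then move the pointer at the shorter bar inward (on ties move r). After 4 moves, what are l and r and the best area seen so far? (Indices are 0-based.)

l=4, r=17, best area=64

[0,17] min(3,15)*17=51 best=51 * → l++
[1,17] min(4,15)*16=64 best=64 * → l++
[2,17] min(2,15)*15=30 best=64 → l++
[3,17] min(2,15)*14=28 best=64 → l++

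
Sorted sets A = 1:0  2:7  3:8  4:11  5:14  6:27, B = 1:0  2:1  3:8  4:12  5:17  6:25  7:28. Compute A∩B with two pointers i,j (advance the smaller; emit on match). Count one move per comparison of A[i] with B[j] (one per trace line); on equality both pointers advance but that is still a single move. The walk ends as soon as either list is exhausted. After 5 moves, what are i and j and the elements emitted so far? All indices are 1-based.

i=5, j=4, emitted=[0, 8]

[i=1,j=1] 0==0 emit → i++,j++
[i=2,j=2] 7>1 → j++
[i=2,j=3] 7<8 → i++
[i=3,j=3] 8==8 emit → i++,j++
[i=4,j=4] 11<12 → i++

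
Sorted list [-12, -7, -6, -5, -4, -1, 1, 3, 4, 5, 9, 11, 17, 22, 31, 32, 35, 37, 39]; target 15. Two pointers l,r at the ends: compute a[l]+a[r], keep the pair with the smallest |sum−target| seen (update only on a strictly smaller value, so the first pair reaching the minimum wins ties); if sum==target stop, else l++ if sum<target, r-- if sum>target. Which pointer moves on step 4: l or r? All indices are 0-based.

l=0 r=18: -12+39=27 d=12 *, r--
l=0 r=17: -12+37=25 d=10 *, r--
l=0 r=16: -12+35=23 d=8 *, r--
l=0 r=15: -12+32=20 d=5 *, r--

r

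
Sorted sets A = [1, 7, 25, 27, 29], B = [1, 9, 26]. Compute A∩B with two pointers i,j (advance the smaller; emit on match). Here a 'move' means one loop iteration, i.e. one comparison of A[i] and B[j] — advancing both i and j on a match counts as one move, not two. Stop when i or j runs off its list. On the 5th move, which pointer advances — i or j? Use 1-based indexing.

i=1 j=1: 1==1 emit, i++,j++
i=2 j=2: 7<9, i++
i=3 j=2: 25>9, j++
i=3 j=3: 25<26, i++
i=4 j=3: 27>26, j++

j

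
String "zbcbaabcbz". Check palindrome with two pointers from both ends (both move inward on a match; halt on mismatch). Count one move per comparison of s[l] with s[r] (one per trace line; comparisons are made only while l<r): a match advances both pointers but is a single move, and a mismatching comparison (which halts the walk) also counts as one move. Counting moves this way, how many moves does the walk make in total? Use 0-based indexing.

5 moves

l=0 r=9: 'z'=='z', l++,r--
l=1 r=8: 'b'=='b', l++,r--
l=2 r=7: 'c'=='c', l++,r--
l=3 r=6: 'b'=='b', l++,r--
l=4 r=5: 'a'=='a', l++,r--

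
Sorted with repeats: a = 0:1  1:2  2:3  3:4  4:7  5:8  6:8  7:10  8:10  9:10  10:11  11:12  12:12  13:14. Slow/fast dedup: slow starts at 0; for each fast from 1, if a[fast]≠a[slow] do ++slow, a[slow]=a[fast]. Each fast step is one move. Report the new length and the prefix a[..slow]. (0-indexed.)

length 10; prefix = [1, 2, 3, 4, 7, 8, 10, 11, 12, 14]

slow=0 fast=1: a[fast]=2≠a[slow]=1 write a[1]=2, slow++,fast++
slow=1 fast=2: a[fast]=3≠a[slow]=2 write a[2]=3, slow++,fast++
slow=2 fast=3: a[fast]=4≠a[slow]=3 write a[3]=4, slow++,fast++
slow=3 fast=4: a[fast]=7≠a[slow]=4 write a[4]=7, slow++,fast++
slow=4 fast=5: a[fast]=8≠a[slow]=7 write a[5]=8, slow++,fast++
slow=5 fast=6: a[fast]=8=a[slow] dup, fast++
slow=5 fast=7: a[fast]=10≠a[slow]=8 write a[6]=10, slow++,fast++
slow=6 fast=8: a[fast]=10=a[slow] dup, fast++
slow=6 fast=9: a[fast]=10=a[slow] dup, fast++
slow=6 fast=10: a[fast]=11≠a[slow]=10 write a[7]=11, slow++,fast++
slow=7 fast=11: a[fast]=12≠a[slow]=11 write a[8]=12, slow++,fast++
slow=8 fast=12: a[fast]=12=a[slow] dup, fast++
slow=8 fast=13: a[fast]=14≠a[slow]=12 write a[9]=14, slow++,fast++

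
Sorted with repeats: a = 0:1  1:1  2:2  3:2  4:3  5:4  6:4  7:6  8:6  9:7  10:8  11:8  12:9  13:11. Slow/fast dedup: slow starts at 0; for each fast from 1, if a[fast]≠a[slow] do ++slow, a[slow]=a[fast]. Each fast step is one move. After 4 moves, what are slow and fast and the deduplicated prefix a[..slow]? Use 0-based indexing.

slow=2, fast=5, prefix=[1, 2, 3]

(s=0,f=1) a[fast]=1=a[slow] dup → fast++
(s=0,f=2) a[fast]=2≠a[slow]=1 write a[1]=2 → slow++,fast++
(s=1,f=3) a[fast]=2=a[slow] dup → fast++
(s=1,f=4) a[fast]=3≠a[slow]=2 write a[2]=3 → slow++,fast++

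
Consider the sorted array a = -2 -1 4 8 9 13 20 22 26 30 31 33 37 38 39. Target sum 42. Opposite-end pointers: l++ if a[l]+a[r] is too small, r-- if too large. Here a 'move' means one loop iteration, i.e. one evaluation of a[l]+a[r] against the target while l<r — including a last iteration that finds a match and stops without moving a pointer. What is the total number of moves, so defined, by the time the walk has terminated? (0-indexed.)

4 moves

[0,14] -2+39=37 <42 → l++
[1,14] -1+39=38 <42 → l++
[2,14] 4+39=43 >42 → r--
[2,13] 4+38=42 → found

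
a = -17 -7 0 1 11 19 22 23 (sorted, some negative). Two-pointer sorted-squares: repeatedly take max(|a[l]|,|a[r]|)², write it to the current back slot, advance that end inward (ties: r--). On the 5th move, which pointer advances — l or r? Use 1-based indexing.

r

l=1 r=8: |-17|<=|23| out[8]=529, r--
l=1 r=7: |-17|<=|22| out[7]=484, r--
l=1 r=6: |-17|<=|19| out[6]=361, r--
l=1 r=5: |-17|>|11| out[5]=289, l++
l=2 r=5: |-7|<=|11| out[4]=121, r--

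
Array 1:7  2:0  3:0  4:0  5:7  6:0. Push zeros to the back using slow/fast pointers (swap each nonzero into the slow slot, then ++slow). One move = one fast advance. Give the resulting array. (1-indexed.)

[7, 7, 0, 0, 0, 0]

(s=1,f=1) a[fast]=7≠0 swap→a[1]=7 → slow++,fast++
(s=2,f=2) a[fast]=0 → fast++
(s=2,f=3) a[fast]=0 → fast++
(s=2,f=4) a[fast]=0 → fast++
(s=2,f=5) a[fast]=7≠0 swap→a[2]=7 → slow++,fast++
(s=3,f=6) a[fast]=0 → fast++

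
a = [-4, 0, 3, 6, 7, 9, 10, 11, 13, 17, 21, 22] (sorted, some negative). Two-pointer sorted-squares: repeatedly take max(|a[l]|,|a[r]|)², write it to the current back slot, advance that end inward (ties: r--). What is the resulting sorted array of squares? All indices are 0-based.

[0, 9, 16, 36, 49, 81, 100, 121, 169, 289, 441, 484]

[0,11] |-4|<=|22| out[11]=484 → r--
[0,10] |-4|<=|21| out[10]=441 → r--
[0,9] |-4|<=|17| out[9]=289 → r--
[0,8] |-4|<=|13| out[8]=169 → r--
[0,7] |-4|<=|11| out[7]=121 → r--
[0,6] |-4|<=|10| out[6]=100 → r--
[0,5] |-4|<=|9| out[5]=81 → r--
[0,4] |-4|<=|7| out[4]=49 → r--
[0,3] |-4|<=|6| out[3]=36 → r--
[0,2] |-4|>|3| out[2]=16 → l++
[1,2] |0|<=|3| out[1]=9 → r--
[1,1] |0|<=|0| out[0]=0 → r--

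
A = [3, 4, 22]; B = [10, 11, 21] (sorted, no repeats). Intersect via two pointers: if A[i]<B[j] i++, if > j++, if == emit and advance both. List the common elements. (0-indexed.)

i=0 j=0: 3<10, i++
i=1 j=0: 4<10, i++
i=2 j=0: 22>10, j++
i=2 j=1: 22>11, j++
i=2 j=2: 22>21, j++

intersection = []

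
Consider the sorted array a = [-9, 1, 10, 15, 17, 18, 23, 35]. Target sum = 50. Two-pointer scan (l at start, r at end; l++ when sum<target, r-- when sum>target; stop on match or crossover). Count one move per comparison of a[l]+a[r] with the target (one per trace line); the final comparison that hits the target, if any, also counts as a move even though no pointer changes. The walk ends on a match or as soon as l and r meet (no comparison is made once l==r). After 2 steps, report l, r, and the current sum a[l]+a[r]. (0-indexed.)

l=2, r=7, sum=45

[0,7] -9+35=26 <50 → l++
[1,7] 1+35=36 <50 → l++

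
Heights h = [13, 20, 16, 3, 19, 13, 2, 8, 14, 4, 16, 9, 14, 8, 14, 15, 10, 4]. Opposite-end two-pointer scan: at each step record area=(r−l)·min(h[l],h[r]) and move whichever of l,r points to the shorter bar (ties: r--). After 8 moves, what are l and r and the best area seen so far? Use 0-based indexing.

[0,17] min(13,4)*17=68 best=68 * → r--
[0,16] min(13,10)*16=160 best=160 * → r--
[0,15] min(13,15)*15=195 best=195 * → l++
[1,15] min(20,15)*14=210 best=210 * → r--
[1,14] min(20,14)*13=182 best=210 → r--
[1,13] min(20,8)*12=96 best=210 → r--
[1,12] min(20,14)*11=154 best=210 → r--
[1,11] min(20,9)*10=90 best=210 → r--

l=1, r=10, best area=210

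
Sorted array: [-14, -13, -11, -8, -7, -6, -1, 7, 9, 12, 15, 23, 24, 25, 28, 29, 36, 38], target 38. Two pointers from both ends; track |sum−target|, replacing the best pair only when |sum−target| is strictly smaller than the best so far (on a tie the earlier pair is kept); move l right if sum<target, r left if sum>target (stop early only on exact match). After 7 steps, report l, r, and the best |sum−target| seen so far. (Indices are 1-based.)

l=1 r=18: -14+38=24 d=14 *, l++
l=2 r=18: -13+38=25 d=13 *, l++
l=3 r=18: -11+38=27 d=11 *, l++
l=4 r=18: -8+38=30 d=8 *, l++
l=5 r=18: -7+38=31 d=7 *, l++
l=6 r=18: -6+38=32 d=6 *, l++
l=7 r=18: -1+38=37 d=1 *, l++

l=8, r=18, best |Δ|=1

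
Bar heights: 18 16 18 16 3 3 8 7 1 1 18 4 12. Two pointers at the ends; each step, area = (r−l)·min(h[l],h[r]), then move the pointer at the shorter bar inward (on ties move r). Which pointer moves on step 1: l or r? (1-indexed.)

r

l=1 r=13: min(18,12)*12=144 best=144 *, r--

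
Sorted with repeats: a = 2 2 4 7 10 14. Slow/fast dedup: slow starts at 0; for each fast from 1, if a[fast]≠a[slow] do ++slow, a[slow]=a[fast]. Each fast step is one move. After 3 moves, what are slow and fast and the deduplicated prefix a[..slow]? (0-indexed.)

slow=2, fast=4, prefix=[2, 4, 7]

slow=0 fast=1: a[fast]=2=a[slow] dup, fast++
slow=0 fast=2: a[fast]=4≠a[slow]=2 write a[1]=4, slow++,fast++
slow=1 fast=3: a[fast]=7≠a[slow]=4 write a[2]=7, slow++,fast++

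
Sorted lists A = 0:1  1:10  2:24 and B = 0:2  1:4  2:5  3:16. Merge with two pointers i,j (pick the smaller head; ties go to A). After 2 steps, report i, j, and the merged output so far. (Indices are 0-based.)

i=0 j=0: A[i]=1<=B[j]=2 take 1, i++
i=1 j=0: A[i]=10>B[j]=2 take 2, j++

i=1, j=1, merged so far=[1, 2]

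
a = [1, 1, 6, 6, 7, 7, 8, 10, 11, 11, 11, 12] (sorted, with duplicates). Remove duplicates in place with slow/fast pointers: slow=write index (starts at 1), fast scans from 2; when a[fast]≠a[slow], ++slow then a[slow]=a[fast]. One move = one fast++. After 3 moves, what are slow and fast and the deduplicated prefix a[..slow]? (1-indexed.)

slow=2, fast=5, prefix=[1, 6]

(s=1,f=2) a[fast]=1=a[slow] dup → fast++
(s=1,f=3) a[fast]=6≠a[slow]=1 write a[2]=6 → slow++,fast++
(s=2,f=4) a[fast]=6=a[slow] dup → fast++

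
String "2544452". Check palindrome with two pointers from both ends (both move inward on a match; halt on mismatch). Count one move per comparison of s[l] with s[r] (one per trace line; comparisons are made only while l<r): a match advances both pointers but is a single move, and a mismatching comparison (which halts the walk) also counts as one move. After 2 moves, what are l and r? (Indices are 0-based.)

l=2, r=4

l=0 r=6: '2'=='2', l++,r--
l=1 r=5: '5'=='5', l++,r--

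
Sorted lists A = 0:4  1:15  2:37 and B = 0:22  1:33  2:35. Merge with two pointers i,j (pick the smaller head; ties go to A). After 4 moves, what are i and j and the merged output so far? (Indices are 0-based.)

i=2, j=2, merged so far=[4, 15, 22, 33]

[i=0,j=0] A[i]=4<=B[j]=22 take 4 → i++
[i=1,j=0] A[i]=15<=B[j]=22 take 15 → i++
[i=2,j=0] A[i]=37>B[j]=22 take 22 → j++
[i=2,j=1] A[i]=37>B[j]=33 take 33 → j++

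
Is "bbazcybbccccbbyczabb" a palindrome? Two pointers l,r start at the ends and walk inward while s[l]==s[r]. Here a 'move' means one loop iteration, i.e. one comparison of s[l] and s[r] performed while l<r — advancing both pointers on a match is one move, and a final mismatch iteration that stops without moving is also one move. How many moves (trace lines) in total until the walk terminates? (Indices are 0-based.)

[0,19] 'b'=='b' → l++,r--
[1,18] 'b'=='b' → l++,r--
[2,17] 'a'=='a' → l++,r--
[3,16] 'z'=='z' → l++,r--
[4,15] 'c'=='c' → l++,r--
[5,14] 'y'=='y' → l++,r--
[6,13] 'b'=='b' → l++,r--
[7,12] 'b'=='b' → l++,r--
[8,11] 'c'=='c' → l++,r--
[9,10] 'c'=='c' → l++,r--

10 moves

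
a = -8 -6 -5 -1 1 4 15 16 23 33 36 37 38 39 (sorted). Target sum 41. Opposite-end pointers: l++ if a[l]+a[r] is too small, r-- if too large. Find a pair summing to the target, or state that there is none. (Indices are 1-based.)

[1,14] -8+39=31 <41 → l++
[2,14] -6+39=33 <41 → l++
[3,14] -5+39=34 <41 → l++
[4,14] -1+39=38 <41 → l++
[5,14] 1+39=40 <41 → l++
[6,14] 4+39=43 >41 → r--
[6,13] 4+38=42 >41 → r--
[6,12] 4+37=41 → found

(4, 37)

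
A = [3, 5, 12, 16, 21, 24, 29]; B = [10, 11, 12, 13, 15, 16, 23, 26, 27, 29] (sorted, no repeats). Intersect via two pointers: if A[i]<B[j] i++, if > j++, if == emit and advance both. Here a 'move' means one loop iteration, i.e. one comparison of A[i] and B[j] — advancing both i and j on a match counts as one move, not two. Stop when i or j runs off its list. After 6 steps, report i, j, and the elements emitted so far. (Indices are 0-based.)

[i=0,j=0] 3<10 → i++
[i=1,j=0] 5<10 → i++
[i=2,j=0] 12>10 → j++
[i=2,j=1] 12>11 → j++
[i=2,j=2] 12==12 emit → i++,j++
[i=3,j=3] 16>13 → j++

i=3, j=4, emitted=[12]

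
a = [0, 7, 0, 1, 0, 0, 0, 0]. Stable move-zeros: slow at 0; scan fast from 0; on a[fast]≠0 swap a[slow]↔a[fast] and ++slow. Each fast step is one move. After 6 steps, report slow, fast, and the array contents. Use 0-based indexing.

slow=0 fast=0: a[fast]=0, fast++
slow=0 fast=1: a[fast]=7≠0 swap→a[0]=7, slow++,fast++
slow=1 fast=2: a[fast]=0, fast++
slow=1 fast=3: a[fast]=1≠0 swap→a[1]=1, slow++,fast++
slow=2 fast=4: a[fast]=0, fast++
slow=2 fast=5: a[fast]=0, fast++

slow=2, fast=6, a=[7, 1, 0, 0, 0, 0, 0, 0]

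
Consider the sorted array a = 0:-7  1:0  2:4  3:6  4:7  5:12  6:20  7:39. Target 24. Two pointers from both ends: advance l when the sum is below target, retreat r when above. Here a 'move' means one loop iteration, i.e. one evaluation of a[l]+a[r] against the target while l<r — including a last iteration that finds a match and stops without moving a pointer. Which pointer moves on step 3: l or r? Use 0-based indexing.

l

l=0 r=7: -7+39=32 >24, r--
l=0 r=6: -7+20=13 <24, l++
l=1 r=6: 0+20=20 <24, l++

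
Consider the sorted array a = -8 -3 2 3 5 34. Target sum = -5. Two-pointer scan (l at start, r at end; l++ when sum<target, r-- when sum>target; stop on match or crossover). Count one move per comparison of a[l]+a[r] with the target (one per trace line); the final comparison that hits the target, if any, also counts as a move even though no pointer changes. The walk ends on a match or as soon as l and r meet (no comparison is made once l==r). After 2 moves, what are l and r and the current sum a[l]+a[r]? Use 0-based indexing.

l=0 r=5: -8+34=26 >-5, r--
l=0 r=4: -8+5=-3 >-5, r--

l=0, r=3, sum=-5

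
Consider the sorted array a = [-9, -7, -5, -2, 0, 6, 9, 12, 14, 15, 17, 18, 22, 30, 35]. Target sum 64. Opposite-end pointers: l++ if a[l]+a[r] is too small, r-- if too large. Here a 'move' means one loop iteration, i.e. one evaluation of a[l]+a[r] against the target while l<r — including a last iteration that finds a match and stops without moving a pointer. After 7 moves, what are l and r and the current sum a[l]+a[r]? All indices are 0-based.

l=7, r=14, sum=47

[0,14] -9+35=26 <64 → l++
[1,14] -7+35=28 <64 → l++
[2,14] -5+35=30 <64 → l++
[3,14] -2+35=33 <64 → l++
[4,14] 0+35=35 <64 → l++
[5,14] 6+35=41 <64 → l++
[6,14] 9+35=44 <64 → l++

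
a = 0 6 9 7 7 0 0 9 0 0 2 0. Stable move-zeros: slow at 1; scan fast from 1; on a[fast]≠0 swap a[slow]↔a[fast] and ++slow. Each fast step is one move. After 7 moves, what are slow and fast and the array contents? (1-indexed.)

slow=5, fast=8, a=[6, 9, 7, 7, 0, 0, 0, 9, 0, 0, 2, 0]

slow=1 fast=1: a[fast]=0, fast++
slow=1 fast=2: a[fast]=6≠0 swap→a[1]=6, slow++,fast++
slow=2 fast=3: a[fast]=9≠0 swap→a[2]=9, slow++,fast++
slow=3 fast=4: a[fast]=7≠0 swap→a[3]=7, slow++,fast++
slow=4 fast=5: a[fast]=7≠0 swap→a[4]=7, slow++,fast++
slow=5 fast=6: a[fast]=0, fast++
slow=5 fast=7: a[fast]=0, fast++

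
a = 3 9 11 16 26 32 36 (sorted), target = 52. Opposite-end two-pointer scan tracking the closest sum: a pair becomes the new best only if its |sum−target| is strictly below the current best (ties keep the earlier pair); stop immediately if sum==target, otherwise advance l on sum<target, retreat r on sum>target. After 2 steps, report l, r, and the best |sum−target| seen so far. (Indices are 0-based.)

[0,6] 3+36=39 d=13 * → l++
[1,6] 9+36=45 d=7 * → l++

l=2, r=6, best |Δ|=7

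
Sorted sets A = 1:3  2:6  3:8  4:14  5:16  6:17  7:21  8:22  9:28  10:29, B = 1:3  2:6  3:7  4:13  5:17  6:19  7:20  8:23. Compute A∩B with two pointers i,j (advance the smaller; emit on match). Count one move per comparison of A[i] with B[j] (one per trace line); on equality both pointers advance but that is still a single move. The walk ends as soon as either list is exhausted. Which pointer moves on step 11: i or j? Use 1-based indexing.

[i=1,j=1] 3==3 emit → i++,j++
[i=2,j=2] 6==6 emit → i++,j++
[i=3,j=3] 8>7 → j++
[i=3,j=4] 8<13 → i++
[i=4,j=4] 14>13 → j++
[i=4,j=5] 14<17 → i++
[i=5,j=5] 16<17 → i++
[i=6,j=5] 17==17 emit → i++,j++
[i=7,j=6] 21>19 → j++
[i=7,j=7] 21>20 → j++
[i=7,j=8] 21<23 → i++

i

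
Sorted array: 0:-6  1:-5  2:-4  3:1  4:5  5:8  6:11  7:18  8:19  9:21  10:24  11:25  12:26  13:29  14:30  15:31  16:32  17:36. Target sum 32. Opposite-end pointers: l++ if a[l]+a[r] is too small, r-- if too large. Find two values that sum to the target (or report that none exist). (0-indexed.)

l=0 r=17: -6+36=30 <32, l++
l=1 r=17: -5+36=31 <32, l++
l=2 r=17: -4+36=32, found

(-4, 36)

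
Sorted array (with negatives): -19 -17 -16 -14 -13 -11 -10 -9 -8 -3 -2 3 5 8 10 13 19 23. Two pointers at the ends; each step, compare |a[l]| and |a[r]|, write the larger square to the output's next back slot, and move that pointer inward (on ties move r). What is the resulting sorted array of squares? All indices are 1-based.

[1,18] |-19|<=|23| out[18]=529 → r--
[1,17] |-19|<=|19| out[17]=361 → r--
[1,16] |-19|>|13| out[16]=361 → l++
[2,16] |-17|>|13| out[15]=289 → l++
[3,16] |-16|>|13| out[14]=256 → l++
[4,16] |-14|>|13| out[13]=196 → l++
[5,16] |-13|<=|13| out[12]=169 → r--
[5,15] |-13|>|10| out[11]=169 → l++
[6,15] |-11|>|10| out[10]=121 → l++
[7,15] |-10|<=|10| out[9]=100 → r--
[7,14] |-10|>|8| out[8]=100 → l++
[8,14] |-9|>|8| out[7]=81 → l++
[9,14] |-8|<=|8| out[6]=64 → r--
[9,13] |-8|>|5| out[5]=64 → l++
[10,13] |-3|<=|5| out[4]=25 → r--
[10,12] |-3|<=|3| out[3]=9 → r--
[10,11] |-3|>|-2| out[2]=9 → l++
[11,11] |-2|<=|-2| out[1]=4 → r--

[4, 9, 9, 25, 64, 64, 81, 100, 100, 121, 169, 169, 196, 256, 289, 361, 361, 529]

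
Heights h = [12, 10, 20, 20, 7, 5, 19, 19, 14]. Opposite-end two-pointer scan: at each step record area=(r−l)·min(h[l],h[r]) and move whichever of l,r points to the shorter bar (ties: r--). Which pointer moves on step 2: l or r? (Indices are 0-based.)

l

[0,8] min(12,14)*8=96 best=96 * → l++
[1,8] min(10,14)*7=70 best=96 → l++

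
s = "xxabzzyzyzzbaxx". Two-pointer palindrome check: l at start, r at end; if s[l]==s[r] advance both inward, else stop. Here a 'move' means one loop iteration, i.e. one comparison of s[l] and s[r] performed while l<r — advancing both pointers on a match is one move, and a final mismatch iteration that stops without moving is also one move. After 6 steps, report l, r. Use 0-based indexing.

l=6, r=8

l=0 r=14: 'x'=='x', l++,r--
l=1 r=13: 'x'=='x', l++,r--
l=2 r=12: 'a'=='a', l++,r--
l=3 r=11: 'b'=='b', l++,r--
l=4 r=10: 'z'=='z', l++,r--
l=5 r=9: 'z'=='z', l++,r--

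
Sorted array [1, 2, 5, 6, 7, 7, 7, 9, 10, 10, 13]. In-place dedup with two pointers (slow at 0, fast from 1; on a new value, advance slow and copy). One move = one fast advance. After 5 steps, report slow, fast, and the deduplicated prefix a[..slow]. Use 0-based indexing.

slow=0 fast=1: a[fast]=2≠a[slow]=1 write a[1]=2, slow++,fast++
slow=1 fast=2: a[fast]=5≠a[slow]=2 write a[2]=5, slow++,fast++
slow=2 fast=3: a[fast]=6≠a[slow]=5 write a[3]=6, slow++,fast++
slow=3 fast=4: a[fast]=7≠a[slow]=6 write a[4]=7, slow++,fast++
slow=4 fast=5: a[fast]=7=a[slow] dup, fast++

slow=4, fast=6, prefix=[1, 2, 5, 6, 7]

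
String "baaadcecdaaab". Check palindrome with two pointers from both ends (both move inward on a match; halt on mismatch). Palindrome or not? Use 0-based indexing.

l=0 r=12: 'b'=='b', l++,r--
l=1 r=11: 'a'=='a', l++,r--
l=2 r=10: 'a'=='a', l++,r--
l=3 r=9: 'a'=='a', l++,r--
l=4 r=8: 'd'=='d', l++,r--
l=5 r=7: 'c'=='c', l++,r--

palindrome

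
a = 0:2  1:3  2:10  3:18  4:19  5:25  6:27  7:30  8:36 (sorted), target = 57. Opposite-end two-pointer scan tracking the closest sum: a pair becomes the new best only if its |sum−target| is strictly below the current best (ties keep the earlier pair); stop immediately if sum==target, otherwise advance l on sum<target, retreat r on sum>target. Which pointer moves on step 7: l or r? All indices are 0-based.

[0,8] 2+36=38 d=19 * → l++
[1,8] 3+36=39 d=18 * → l++
[2,8] 10+36=46 d=11 * → l++
[3,8] 18+36=54 d=3 * → l++
[4,8] 19+36=55 d=2 * → l++
[5,8] 25+36=61 d=4 → r--
[5,7] 25+30=55 d=2 → l++

l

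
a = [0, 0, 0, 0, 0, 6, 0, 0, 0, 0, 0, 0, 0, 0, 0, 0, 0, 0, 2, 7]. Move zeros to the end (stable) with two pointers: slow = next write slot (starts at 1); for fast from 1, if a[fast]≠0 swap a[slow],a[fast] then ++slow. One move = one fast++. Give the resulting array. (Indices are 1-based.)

[6, 2, 7, 0, 0, 0, 0, 0, 0, 0, 0, 0, 0, 0, 0, 0, 0, 0, 0, 0]

slow=1 fast=1: a[fast]=0, fast++
slow=1 fast=2: a[fast]=0, fast++
slow=1 fast=3: a[fast]=0, fast++
slow=1 fast=4: a[fast]=0, fast++
slow=1 fast=5: a[fast]=0, fast++
slow=1 fast=6: a[fast]=6≠0 swap→a[1]=6, slow++,fast++
slow=2 fast=7: a[fast]=0, fast++
slow=2 fast=8: a[fast]=0, fast++
slow=2 fast=9: a[fast]=0, fast++
slow=2 fast=10: a[fast]=0, fast++
slow=2 fast=11: a[fast]=0, fast++
slow=2 fast=12: a[fast]=0, fast++
slow=2 fast=13: a[fast]=0, fast++
slow=2 fast=14: a[fast]=0, fast++
slow=2 fast=15: a[fast]=0, fast++
slow=2 fast=16: a[fast]=0, fast++
slow=2 fast=17: a[fast]=0, fast++
slow=2 fast=18: a[fast]=0, fast++
slow=2 fast=19: a[fast]=2≠0 swap→a[2]=2, slow++,fast++
slow=3 fast=20: a[fast]=7≠0 swap→a[3]=7, slow++,fast++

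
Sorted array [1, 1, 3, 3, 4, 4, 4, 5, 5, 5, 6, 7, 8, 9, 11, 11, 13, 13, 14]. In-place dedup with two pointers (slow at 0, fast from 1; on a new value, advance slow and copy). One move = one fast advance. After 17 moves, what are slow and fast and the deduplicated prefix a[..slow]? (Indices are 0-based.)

slow=0 fast=1: a[fast]=1=a[slow] dup, fast++
slow=0 fast=2: a[fast]=3≠a[slow]=1 write a[1]=3, slow++,fast++
slow=1 fast=3: a[fast]=3=a[slow] dup, fast++
slow=1 fast=4: a[fast]=4≠a[slow]=3 write a[2]=4, slow++,fast++
slow=2 fast=5: a[fast]=4=a[slow] dup, fast++
slow=2 fast=6: a[fast]=4=a[slow] dup, fast++
slow=2 fast=7: a[fast]=5≠a[slow]=4 write a[3]=5, slow++,fast++
slow=3 fast=8: a[fast]=5=a[slow] dup, fast++
slow=3 fast=9: a[fast]=5=a[slow] dup, fast++
slow=3 fast=10: a[fast]=6≠a[slow]=5 write a[4]=6, slow++,fast++
slow=4 fast=11: a[fast]=7≠a[slow]=6 write a[5]=7, slow++,fast++
slow=5 fast=12: a[fast]=8≠a[slow]=7 write a[6]=8, slow++,fast++
slow=6 fast=13: a[fast]=9≠a[slow]=8 write a[7]=9, slow++,fast++
slow=7 fast=14: a[fast]=11≠a[slow]=9 write a[8]=11, slow++,fast++
slow=8 fast=15: a[fast]=11=a[slow] dup, fast++
slow=8 fast=16: a[fast]=13≠a[slow]=11 write a[9]=13, slow++,fast++
slow=9 fast=17: a[fast]=13=a[slow] dup, fast++

slow=9, fast=18, prefix=[1, 3, 4, 5, 6, 7, 8, 9, 11, 13]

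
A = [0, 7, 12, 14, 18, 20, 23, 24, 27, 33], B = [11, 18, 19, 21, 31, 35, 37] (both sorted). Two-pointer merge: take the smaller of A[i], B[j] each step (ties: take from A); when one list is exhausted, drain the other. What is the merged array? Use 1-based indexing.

[0, 7, 11, 12, 14, 18, 18, 19, 20, 21, 23, 24, 27, 31, 33, 35, 37]

i=1 j=1: A[i]=0<=B[j]=11 take 0, i++
i=2 j=1: A[i]=7<=B[j]=11 take 7, i++
i=3 j=1: A[i]=12>B[j]=11 take 11, j++
i=3 j=2: A[i]=12<=B[j]=18 take 12, i++
i=4 j=2: A[i]=14<=B[j]=18 take 14, i++
i=5 j=2: A[i]=18<=B[j]=18 take 18, i++
i=6 j=2: A[i]=20>B[j]=18 take 18, j++
i=6 j=3: A[i]=20>B[j]=19 take 19, j++
i=6 j=4: A[i]=20<=B[j]=21 take 20, i++
i=7 j=4: A[i]=23>B[j]=21 take 21, j++
i=7 j=5: A[i]=23<=B[j]=31 take 23, i++
i=8 j=5: A[i]=24<=B[j]=31 take 24, i++
i=9 j=5: A[i]=27<=B[j]=31 take 27, i++
i=10 j=5: A[i]=33>B[j]=31 take 31, j++
i=10 j=6: A[i]=33<=B[j]=35 take 33, i++
i=11 j=6: A done, take B[j]=35, j++
i=11 j=7: A done, take B[j]=37, j++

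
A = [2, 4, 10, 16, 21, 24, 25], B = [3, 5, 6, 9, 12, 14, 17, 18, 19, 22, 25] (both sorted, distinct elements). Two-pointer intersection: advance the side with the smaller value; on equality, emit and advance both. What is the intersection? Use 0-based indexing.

i=0 j=0: 2<3, i++
i=1 j=0: 4>3, j++
i=1 j=1: 4<5, i++
i=2 j=1: 10>5, j++
i=2 j=2: 10>6, j++
i=2 j=3: 10>9, j++
i=2 j=4: 10<12, i++
i=3 j=4: 16>12, j++
i=3 j=5: 16>14, j++
i=3 j=6: 16<17, i++
i=4 j=6: 21>17, j++
i=4 j=7: 21>18, j++
i=4 j=8: 21>19, j++
i=4 j=9: 21<22, i++
i=5 j=9: 24>22, j++
i=5 j=10: 24<25, i++
i=6 j=10: 25==25 emit, i++,j++

intersection = [25]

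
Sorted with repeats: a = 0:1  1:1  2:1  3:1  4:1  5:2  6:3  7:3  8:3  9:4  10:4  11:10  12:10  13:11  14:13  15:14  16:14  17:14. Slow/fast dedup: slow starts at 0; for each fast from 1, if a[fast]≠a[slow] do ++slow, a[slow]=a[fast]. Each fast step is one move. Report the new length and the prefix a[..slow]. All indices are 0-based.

length 8; prefix = [1, 2, 3, 4, 10, 11, 13, 14]

slow=0 fast=1: a[fast]=1=a[slow] dup, fast++
slow=0 fast=2: a[fast]=1=a[slow] dup, fast++
slow=0 fast=3: a[fast]=1=a[slow] dup, fast++
slow=0 fast=4: a[fast]=1=a[slow] dup, fast++
slow=0 fast=5: a[fast]=2≠a[slow]=1 write a[1]=2, slow++,fast++
slow=1 fast=6: a[fast]=3≠a[slow]=2 write a[2]=3, slow++,fast++
slow=2 fast=7: a[fast]=3=a[slow] dup, fast++
slow=2 fast=8: a[fast]=3=a[slow] dup, fast++
slow=2 fast=9: a[fast]=4≠a[slow]=3 write a[3]=4, slow++,fast++
slow=3 fast=10: a[fast]=4=a[slow] dup, fast++
slow=3 fast=11: a[fast]=10≠a[slow]=4 write a[4]=10, slow++,fast++
slow=4 fast=12: a[fast]=10=a[slow] dup, fast++
slow=4 fast=13: a[fast]=11≠a[slow]=10 write a[5]=11, slow++,fast++
slow=5 fast=14: a[fast]=13≠a[slow]=11 write a[6]=13, slow++,fast++
slow=6 fast=15: a[fast]=14≠a[slow]=13 write a[7]=14, slow++,fast++
slow=7 fast=16: a[fast]=14=a[slow] dup, fast++
slow=7 fast=17: a[fast]=14=a[slow] dup, fast++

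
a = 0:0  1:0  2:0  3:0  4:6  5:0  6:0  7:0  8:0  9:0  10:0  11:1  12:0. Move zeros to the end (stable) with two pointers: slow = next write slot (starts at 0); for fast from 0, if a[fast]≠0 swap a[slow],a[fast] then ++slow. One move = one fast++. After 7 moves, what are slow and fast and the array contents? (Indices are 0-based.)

(s=0,f=0) a[fast]=0 → fast++
(s=0,f=1) a[fast]=0 → fast++
(s=0,f=2) a[fast]=0 → fast++
(s=0,f=3) a[fast]=0 → fast++
(s=0,f=4) a[fast]=6≠0 swap→a[0]=6 → slow++,fast++
(s=1,f=5) a[fast]=0 → fast++
(s=1,f=6) a[fast]=0 → fast++

slow=1, fast=7, a=[6, 0, 0, 0, 0, 0, 0, 0, 0, 0, 0, 1, 0]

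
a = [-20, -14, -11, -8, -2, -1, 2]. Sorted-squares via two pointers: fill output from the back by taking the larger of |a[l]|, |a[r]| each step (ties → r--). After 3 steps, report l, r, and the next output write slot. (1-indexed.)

l=4, r=7, next write slot=4

[1,7] |-20|>|2| out[7]=400 → l++
[2,7] |-14|>|2| out[6]=196 → l++
[3,7] |-11|>|2| out[5]=121 → l++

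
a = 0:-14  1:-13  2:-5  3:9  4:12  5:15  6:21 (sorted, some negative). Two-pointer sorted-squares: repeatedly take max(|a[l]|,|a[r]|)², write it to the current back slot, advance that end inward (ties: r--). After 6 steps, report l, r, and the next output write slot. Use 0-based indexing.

l=2, r=2, next write slot=0

l=0 r=6: |-14|<=|21| out[6]=441, r--
l=0 r=5: |-14|<=|15| out[5]=225, r--
l=0 r=4: |-14|>|12| out[4]=196, l++
l=1 r=4: |-13|>|12| out[3]=169, l++
l=2 r=4: |-5|<=|12| out[2]=144, r--
l=2 r=3: |-5|<=|9| out[1]=81, r--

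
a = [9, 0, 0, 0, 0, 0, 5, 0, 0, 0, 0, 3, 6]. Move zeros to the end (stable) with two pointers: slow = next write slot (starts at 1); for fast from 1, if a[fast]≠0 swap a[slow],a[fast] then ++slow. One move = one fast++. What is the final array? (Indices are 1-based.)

[9, 5, 3, 6, 0, 0, 0, 0, 0, 0, 0, 0, 0]

(s=1,f=1) a[fast]=9≠0 swap→a[1]=9 → slow++,fast++
(s=2,f=2) a[fast]=0 → fast++
(s=2,f=3) a[fast]=0 → fast++
(s=2,f=4) a[fast]=0 → fast++
(s=2,f=5) a[fast]=0 → fast++
(s=2,f=6) a[fast]=0 → fast++
(s=2,f=7) a[fast]=5≠0 swap→a[2]=5 → slow++,fast++
(s=3,f=8) a[fast]=0 → fast++
(s=3,f=9) a[fast]=0 → fast++
(s=3,f=10) a[fast]=0 → fast++
(s=3,f=11) a[fast]=0 → fast++
(s=3,f=12) a[fast]=3≠0 swap→a[3]=3 → slow++,fast++
(s=4,f=13) a[fast]=6≠0 swap→a[4]=6 → slow++,fast++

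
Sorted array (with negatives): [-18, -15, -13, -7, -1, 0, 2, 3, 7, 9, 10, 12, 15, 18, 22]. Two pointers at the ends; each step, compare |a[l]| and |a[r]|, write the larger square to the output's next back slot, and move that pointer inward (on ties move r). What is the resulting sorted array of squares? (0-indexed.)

[0,14] |-18|<=|22| out[14]=484 → r--
[0,13] |-18|<=|18| out[13]=324 → r--
[0,12] |-18|>|15| out[12]=324 → l++
[1,12] |-15|<=|15| out[11]=225 → r--
[1,11] |-15|>|12| out[10]=225 → l++
[2,11] |-13|>|12| out[9]=169 → l++
[3,11] |-7|<=|12| out[8]=144 → r--
[3,10] |-7|<=|10| out[7]=100 → r--
[3,9] |-7|<=|9| out[6]=81 → r--
[3,8] |-7|<=|7| out[5]=49 → r--
[3,7] |-7|>|3| out[4]=49 → l++
[4,7] |-1|<=|3| out[3]=9 → r--
[4,6] |-1|<=|2| out[2]=4 → r--
[4,5] |-1|>|0| out[1]=1 → l++
[5,5] |0|<=|0| out[0]=0 → r--

[0, 1, 4, 9, 49, 49, 81, 100, 144, 169, 225, 225, 324, 324, 484]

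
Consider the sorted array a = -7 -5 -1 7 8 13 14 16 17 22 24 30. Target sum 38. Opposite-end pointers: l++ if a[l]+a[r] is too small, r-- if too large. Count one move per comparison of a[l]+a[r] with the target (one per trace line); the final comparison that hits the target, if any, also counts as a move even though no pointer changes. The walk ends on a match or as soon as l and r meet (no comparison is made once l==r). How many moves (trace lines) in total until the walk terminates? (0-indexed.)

l=0 r=11: -7+30=23 <38, l++
l=1 r=11: -5+30=25 <38, l++
l=2 r=11: -1+30=29 <38, l++
l=3 r=11: 7+30=37 <38, l++
l=4 r=11: 8+30=38, found

5 moves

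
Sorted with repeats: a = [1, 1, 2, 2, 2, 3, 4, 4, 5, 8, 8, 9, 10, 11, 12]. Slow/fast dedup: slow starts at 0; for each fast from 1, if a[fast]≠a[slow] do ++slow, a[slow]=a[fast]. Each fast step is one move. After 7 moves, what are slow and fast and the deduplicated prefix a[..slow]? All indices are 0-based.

slow=3, fast=8, prefix=[1, 2, 3, 4]

slow=0 fast=1: a[fast]=1=a[slow] dup, fast++
slow=0 fast=2: a[fast]=2≠a[slow]=1 write a[1]=2, slow++,fast++
slow=1 fast=3: a[fast]=2=a[slow] dup, fast++
slow=1 fast=4: a[fast]=2=a[slow] dup, fast++
slow=1 fast=5: a[fast]=3≠a[slow]=2 write a[2]=3, slow++,fast++
slow=2 fast=6: a[fast]=4≠a[slow]=3 write a[3]=4, slow++,fast++
slow=3 fast=7: a[fast]=4=a[slow] dup, fast++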